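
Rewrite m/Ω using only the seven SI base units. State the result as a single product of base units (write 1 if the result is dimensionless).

kg⁻¹·m⁻¹·s³·A²

Ω = V/A (resistance = voltage per current),
    = kg·m²·s⁻³·A⁻².
So Ω⁻¹ = kg⁻¹·m⁻²·s³·A².
Combining: Ω⁻¹·m = (kg⁻¹·m⁻²·s³·A²) · m = kg⁻¹·m⁻¹·s³·A².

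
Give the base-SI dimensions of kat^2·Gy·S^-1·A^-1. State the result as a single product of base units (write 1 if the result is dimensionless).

kg·m⁴·s⁻⁷·A⁻³·mol²

kat = s⁻¹·mol.
So kat² = s⁻²·mol².
Gy = m²·s⁻².
S = kg⁻¹·m⁻²·s³·A².
So S⁻¹ = kg·m²·s⁻³·A⁻².
Combining: kat²·Gy·S⁻¹·A⁻¹ = (s⁻²·mol²) · (m²·s⁻²) · (kg·m²·s⁻³·A⁻²) · A⁻¹ = kg·m⁴·s⁻⁷·A⁻³·mol².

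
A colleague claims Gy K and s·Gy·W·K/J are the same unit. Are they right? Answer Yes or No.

Yes

Left side:
  Gy = J/kg (absorbed dose = energy per mass),
      = m²·s⁻².
  Combining: Gy·K = (m²·s⁻²) · K = m²·s⁻²·K.
Right side:
  Gy = m²·s⁻².
  W = kg·m²·s⁻³.
  J = kg·m²·s⁻².
  So J⁻¹ = kg⁻¹·m⁻²·s².
  Combining: s·Gy·W·J⁻¹·K = s · (m²·s⁻²) · (kg·m²·s⁻³) · (kg⁻¹·m⁻²·s²) · K = m²·s⁻²·K.
Both reduce to m²·s⁻²·K.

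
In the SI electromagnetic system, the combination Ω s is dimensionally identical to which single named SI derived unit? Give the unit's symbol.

Ω = V/A (resistance = voltage per current),
    = kg·m²·s⁻³·A⁻².
Combining: Ω·s = (kg·m²·s⁻³·A⁻²) · s = kg·m²·s⁻²·A⁻².
kg·m²·s⁻²·A⁻² is the base-SI form of the henry.

H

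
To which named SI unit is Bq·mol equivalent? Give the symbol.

Bq = 1/s = s⁻¹ (activity is decays per second).
Combining: Bq·mol = s⁻¹ · mol = s⁻¹·mol.
s⁻¹·mol is the base-SI form of the katal.

kat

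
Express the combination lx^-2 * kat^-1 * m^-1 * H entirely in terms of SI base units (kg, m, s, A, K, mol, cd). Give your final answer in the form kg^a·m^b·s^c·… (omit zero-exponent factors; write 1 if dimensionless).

lx = lm/m² (illuminance = luminous flux per area),
    = m⁻²·cd.
So lx⁻² = m⁴·cd⁻².
kat = mol/s = s⁻¹·mol (catalytic activity).
So kat⁻¹ = s·mol⁻¹.
H = Wb/A (inductance = flux per current),
    = kg·m²·s⁻²·A⁻².
Combining: lx⁻²·kat⁻¹·m⁻¹·H = (m⁴·cd⁻²) · (s·mol⁻¹) · m⁻¹ · (kg·m²·s⁻²·A⁻²) = kg·m⁵·s⁻¹·A⁻²·mol⁻¹·cd⁻².

kg·m⁵·s⁻¹·A⁻²·mol⁻¹·cd⁻²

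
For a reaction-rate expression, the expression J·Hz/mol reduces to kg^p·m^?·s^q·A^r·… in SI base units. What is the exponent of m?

J = kg·m²·s⁻².
Hz = s⁻¹.
Combining: J·Hz·mol⁻¹ = (kg·m²·s⁻²) · s⁻¹ · mol⁻¹ = kg·m²·s⁻³·mol⁻¹.
The exponent of m is 2.

2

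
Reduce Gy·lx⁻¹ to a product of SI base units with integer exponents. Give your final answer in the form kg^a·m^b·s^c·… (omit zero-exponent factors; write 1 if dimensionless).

m⁴·s⁻²·cd⁻¹

Gy = J/kg (absorbed dose = energy per mass),
    = m²·s⁻².
lx = lm/m² (illuminance = luminous flux per area),
    = m⁻²·cd.
So lx⁻¹ = m²·cd⁻¹.
Combining: Gy·lx⁻¹ = (m²·s⁻²) · (m²·cd⁻¹) = m⁴·s⁻²·cd⁻¹.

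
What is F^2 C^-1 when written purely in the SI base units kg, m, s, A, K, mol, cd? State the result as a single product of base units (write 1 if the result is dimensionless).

kg⁻²·m⁻⁴·s⁷·A³

F = kg⁻¹·m⁻²·s⁴·A².
So F² = kg⁻²·m⁻⁴·s⁸·A⁴.
C = s·A.
So C⁻¹ = s⁻¹·A⁻¹.
Combining: F²·C⁻¹ = (kg⁻²·m⁻⁴·s⁸·A⁴) · (s⁻¹·A⁻¹) = kg⁻²·m⁻⁴·s⁷·A³.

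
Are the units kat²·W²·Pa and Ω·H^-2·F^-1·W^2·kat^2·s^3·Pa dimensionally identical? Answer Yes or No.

Yes

Left side:
  kat = mol/s = s⁻¹·mol (catalytic activity).
  So kat² = s⁻²·mol².
  W = J/s (power = energy per time),
      = kg·m²·s⁻³.
  So W² = kg²·m⁴·s⁻⁶.
  Pa = N/m² (pressure = force per area),
      = kg·m⁻¹·s⁻².
  Combining: kat²·W²·Pa = (s⁻²·mol²) · (kg²·m⁴·s⁻⁶) · (kg·m⁻¹·s⁻²) = kg³·m³·s⁻¹⁰·mol².
Right side:
  Ω = kg·m²·s⁻³·A⁻².
  H = kg·m²·s⁻²·A⁻².
  So H⁻² = kg⁻²·m⁻⁴·s⁴·A⁴.
  F = kg⁻¹·m⁻²·s⁴·A².
  So F⁻¹ = kg·m²·s⁻⁴·A⁻².
  W = kg·m²·s⁻³.
  So W² = kg²·m⁴·s⁻⁶.
  kat = s⁻¹·mol.
  So kat² = s⁻²·mol².
  Pa = kg·m⁻¹·s⁻².
  Combining: Ω·H⁻²·F⁻¹·W²·kat²·s³·Pa = (kg·m²·s⁻³·A⁻²) · (kg⁻²·m⁻⁴·s⁴·A⁴) · (kg·m²·s⁻⁴·A⁻²) · (kg²·m⁴·s⁻⁶) · (s⁻²·mol²) · s³ · (kg·m⁻¹·s⁻²) = kg³·m³·s⁻¹⁰·mol².
Both reduce to kg³·m³·s⁻¹⁰·mol².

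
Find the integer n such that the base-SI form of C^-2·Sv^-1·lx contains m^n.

C = A·s = s·A (charge = current × time).
So C⁻² = s⁻²·A⁻².
Sv = J/kg (equivalent dose = energy per mass),
    = m²·s⁻².
So Sv⁻¹ = m⁻²·s².
lx = lm/m² (illuminance = luminous flux per area),
    = m⁻²·cd.
Combining: C⁻²·Sv⁻¹·lx = (s⁻²·A⁻²) · (m⁻²·s²) · (m⁻²·cd) = m⁻⁴·A⁻²·cd.
The exponent of m is -4.

-4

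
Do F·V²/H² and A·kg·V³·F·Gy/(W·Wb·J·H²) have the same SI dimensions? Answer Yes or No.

Left side:
  F = C/V (capacitance = charge per voltage),
      = A·s/(kg·m²·s⁻³·A⁻¹) (substituting C and V),
      = kg⁻¹·m⁻²·s⁴·A².
  H = Wb/A (inductance = flux per current),
      = kg·m²·s⁻²·A⁻².
  So H⁻² = kg⁻²·m⁻⁴·s⁴·A⁴.
  V = W/A (potential = power per current),
      = kg·m²·s⁻³·A⁻¹.
  So V² = kg²·m⁴·s⁻⁶·A⁻².
  Combining: F·H⁻²·V² = (kg⁻¹·m⁻²·s⁴·A²) · (kg⁻²·m⁻⁴·s⁴·A⁴) · (kg²·m⁴·s⁻⁶·A⁻²) = kg⁻¹·m⁻²·s²·A⁴.
Right side:
  W = kg·m²·s⁻³.
  So W⁻¹ = kg⁻¹·m⁻²·s³.
  Wb = kg·m²·s⁻²·A⁻¹.
  So Wb⁻¹ = kg⁻¹·m⁻²·s²·A.
  J = kg·m²·s⁻².
  So J⁻¹ = kg⁻¹·m⁻²·s².
  H = kg·m²·s⁻²·A⁻².
  So H⁻² = kg⁻²·m⁻⁴·s⁴·A⁴.
  V = kg·m²·s⁻³·A⁻¹.
  So V³ = kg³·m⁶·s⁻⁹·A⁻³.
  F = kg⁻¹·m⁻²·s⁴·A².
  Gy = m²·s⁻².
  Combining: W⁻¹·Wb⁻¹·J⁻¹·A·kg·H⁻²·V³·F·Gy = (kg⁻¹·m⁻²·s³) · (kg⁻¹·m⁻²·s²·A) · (kg⁻¹·m⁻²·s²) · A · kg · (kg⁻²·m⁻⁴·s⁴·A⁴) · (kg³·m⁶·s⁻⁹·A⁻³) · (kg⁻¹·m⁻²·s⁴·A²) · (m²·s⁻²) = kg⁻²·m⁻⁴·s⁴·A⁵.
Left is kg⁻¹·m⁻²·s²·A⁴; right is kg⁻²·m⁻⁴·s⁴·A⁵ — different.

No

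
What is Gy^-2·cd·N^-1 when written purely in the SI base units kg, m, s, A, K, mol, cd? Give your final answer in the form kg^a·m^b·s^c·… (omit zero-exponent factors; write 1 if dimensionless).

Gy = J/kg (absorbed dose = energy per mass),
    = m²·s⁻².
So Gy⁻² = m⁻⁴·s⁴.
N = kg·m/s² = kg·m·s⁻² (force = mass × acceleration).
So N⁻¹ = kg⁻¹·m⁻¹·s².
Combining: Gy⁻²·cd·N⁻¹ = (m⁻⁴·s⁴) · cd · (kg⁻¹·m⁻¹·s²) = kg⁻¹·m⁻⁵·s⁶·cd.

kg⁻¹·m⁻⁵·s⁶·cd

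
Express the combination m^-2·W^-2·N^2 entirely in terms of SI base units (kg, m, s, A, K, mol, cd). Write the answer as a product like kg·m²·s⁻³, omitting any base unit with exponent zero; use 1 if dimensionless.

m⁻⁴·s²

W = J/s (power = energy per time),
    = kg·m²·s⁻³.
So W⁻² = kg⁻²·m⁻⁴·s⁶.
N = kg·m/s² = kg·m·s⁻² (force = mass × acceleration).
So N² = kg²·m²·s⁻⁴.
Combining: m⁻²·W⁻²·N² = m⁻² · (kg⁻²·m⁻⁴·s⁶) · (kg²·m²·s⁻⁴) = m⁻⁴·s².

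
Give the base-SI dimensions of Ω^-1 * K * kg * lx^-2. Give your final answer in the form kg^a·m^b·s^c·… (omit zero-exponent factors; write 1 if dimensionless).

Ω = kg·m²·s⁻³·A⁻².
So Ω⁻¹ = kg⁻¹·m⁻²·s³·A².
lx = m⁻²·cd.
So lx⁻² = m⁴·cd⁻².
Combining: Ω⁻¹·K·kg·lx⁻² = (kg⁻¹·m⁻²·s³·A²) · K · kg · (m⁴·cd⁻²) = m²·s³·A²·K·cd⁻².

m²·s³·A²·K·cd⁻²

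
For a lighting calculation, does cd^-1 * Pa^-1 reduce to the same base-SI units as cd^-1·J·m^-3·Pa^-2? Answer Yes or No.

Yes

Left side:
  Pa = N/m² (pressure = force per area),
      = kg·m⁻¹·s⁻².
  So Pa⁻¹ = kg⁻¹·m·s².
  Combining: cd⁻¹·Pa⁻¹ = cd⁻¹ · (kg⁻¹·m·s²) = kg⁻¹·m·s²·cd⁻¹.
Right side:
  J = kg·m²·s⁻².
  Pa = kg·m⁻¹·s⁻².
  So Pa⁻² = kg⁻²·m²·s⁴.
  Combining: cd⁻¹·J·m⁻³·Pa⁻² = cd⁻¹ · (kg·m²·s⁻²) · m⁻³ · (kg⁻²·m²·s⁴) = kg⁻¹·m·s²·cd⁻¹.
Both reduce to kg⁻¹·m·s²·cd⁻¹.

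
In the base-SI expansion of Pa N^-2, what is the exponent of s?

Pa = N/m² (pressure = force per area),
    = kg·m⁻¹·s⁻².
N = kg·m/s² = kg·m·s⁻² (force = mass × acceleration).
So N⁻² = kg⁻²·m⁻²·s⁴.
Combining: Pa·N⁻² = (kg·m⁻¹·s⁻²) · (kg⁻²·m⁻²·s⁴) = kg⁻¹·m⁻³·s².
The exponent of s is 2.

2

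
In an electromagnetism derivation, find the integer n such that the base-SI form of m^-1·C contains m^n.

-1

C = s·A.
Combining: m⁻¹·C = m⁻¹ · (s·A) = m⁻¹·s·A.
The exponent of m is -1.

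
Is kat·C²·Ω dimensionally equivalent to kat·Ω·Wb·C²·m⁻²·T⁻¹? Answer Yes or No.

Left side:
  kat = mol/s = s⁻¹·mol (catalytic activity).
  C = A·s = s·A (charge = current × time).
  So C² = s²·A².
  Ω = V/A (resistance = voltage per current),
      = kg·m²·s⁻³·A⁻².
  Combining: kat·C²·Ω = (s⁻¹·mol) · (s²·A²) · (kg·m²·s⁻³·A⁻²) = kg·m²·s⁻²·mol.
Right side:
  kat = s⁻¹·mol.
  Ω = kg·m²·s⁻³·A⁻².
  Wb = kg·m²·s⁻²·A⁻¹.
  C = s·A.
  So C² = s²·A².
  T = kg·s⁻²·A⁻¹.
  So T⁻¹ = kg⁻¹·s²·A.
  Combining: kat·Ω·Wb·C²·m⁻²·T⁻¹ = (s⁻¹·mol) · (kg·m²·s⁻³·A⁻²) · (kg·m²·s⁻²·A⁻¹) · (s²·A²) · m⁻² · (kg⁻¹·s²·A) = kg·m²·s⁻²·mol.
Both reduce to kg·m²·s⁻²·mol.

Yes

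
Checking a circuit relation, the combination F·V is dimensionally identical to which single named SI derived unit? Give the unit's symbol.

C

F = C/V (capacitance = charge per voltage),
    = A·s/(kg·m²·s⁻³·A⁻¹) (substituting C and V),
    = kg⁻¹·m⁻²·s⁴·A².
V = W/A (potential = power per current),
    = kg·m²·s⁻³·A⁻¹.
Combining: F·V = (kg⁻¹·m⁻²·s⁴·A²) · (kg·m²·s⁻³·A⁻¹) = s·A.
s·A is the base-SI form of the coulomb.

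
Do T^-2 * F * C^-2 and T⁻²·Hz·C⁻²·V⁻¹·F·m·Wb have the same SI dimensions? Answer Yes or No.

Left side:
  T = kg·s⁻²·A⁻¹.
  So T⁻² = kg⁻²·s⁴·A².
  F = kg⁻¹·m⁻²·s⁴·A².
  C = s·A.
  So C⁻² = s⁻²·A⁻².
  Combining: T⁻²·F·C⁻² = (kg⁻²·s⁴·A²) · (kg⁻¹·m⁻²·s⁴·A²) · (s⁻²·A⁻²) = kg⁻³·m⁻²·s⁶·A².
Right side:
  T = Wb/m² (flux density = flux per area),
      = kg·s⁻²·A⁻¹.
  So T⁻² = kg⁻²·s⁴·A².
  Hz = 1/s = s⁻¹ (frequency is cycles per second).
  C = A·s = s·A (charge = current × time).
  So C⁻² = s⁻²·A⁻².
  V = W/A (potential = power per current),
      = kg·m²·s⁻³·A⁻¹.
  So V⁻¹ = kg⁻¹·m⁻²·s³·A.
  F = C/V (capacitance = charge per voltage),
      = A·s/(kg·m²·s⁻³·A⁻¹) (substituting C and V),
      = kg⁻¹·m⁻²·s⁴·A².
  Wb = V·s (flux: a volt is a weber per second),
      = kg·m²·s⁻²·A⁻¹.
  Combining: T⁻²·Hz·C⁻²·V⁻¹·F·m·Wb = (kg⁻²·s⁴·A²) · s⁻¹ · (s⁻²·A⁻²) · (kg⁻¹·m⁻²·s³·A) · (kg⁻¹·m⁻²·s⁴·A²) · m · (kg·m²·s⁻²·A⁻¹) = kg⁻³·m⁻¹·s⁶·A².
Left is kg⁻³·m⁻²·s⁶·A²; right is kg⁻³·m⁻¹·s⁶·A² — different.

No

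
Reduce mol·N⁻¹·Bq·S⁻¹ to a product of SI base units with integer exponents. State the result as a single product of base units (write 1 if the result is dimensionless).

m·s⁻²·A⁻²·mol

N = kg·m/s² = kg·m·s⁻² (force = mass × acceleration).
So N⁻¹ = kg⁻¹·m⁻¹·s².
Bq = 1/s = s⁻¹ (activity is decays per second).
S = 1/Ω (conductance is reciprocal resistance),
    = kg⁻¹·m⁻²·s³·A².
So S⁻¹ = kg·m²·s⁻³·A⁻².
Combining: mol·N⁻¹·Bq·S⁻¹ = mol · (kg⁻¹·m⁻¹·s²) · s⁻¹ · (kg·m²·s⁻³·A⁻²) = m·s⁻²·A⁻²·mol.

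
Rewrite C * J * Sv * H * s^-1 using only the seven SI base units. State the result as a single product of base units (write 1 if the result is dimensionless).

kg²·m⁶·s⁻⁶·A⁻¹

C = A·s = s·A (charge = current × time).
J = N·m (work = force × distance),
    = kg·m²·s⁻².
Sv = J/kg (equivalent dose = energy per mass),
    = m²·s⁻².
H = Wb/A (inductance = flux per current),
    = kg·m²·s⁻²·A⁻².
Combining: C·J·Sv·H·s⁻¹ = (s·A) · (kg·m²·s⁻²) · (m²·s⁻²) · (kg·m²·s⁻²·A⁻²) · s⁻¹ = kg²·m⁶·s⁻⁶·A⁻¹.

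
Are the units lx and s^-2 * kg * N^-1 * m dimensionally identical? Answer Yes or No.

No

Left side:
  lx = m⁻²·cd.
Right side:
  N = kg·m·s⁻².
  So N⁻¹ = kg⁻¹·m⁻¹·s².
  Combining: s⁻²·kg·N⁻¹·m = s⁻² · kg · (kg⁻¹·m⁻¹·s²) · m = 1.
Left is m⁻²·cd; right is 1 — different.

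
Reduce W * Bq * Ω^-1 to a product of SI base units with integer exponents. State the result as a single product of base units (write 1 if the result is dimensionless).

s⁻¹·A²

W = J/s (power = energy per time),
    = kg·m²·s⁻³.
Bq = 1/s = s⁻¹ (activity is decays per second).
Ω = V/A (resistance = voltage per current),
    = kg·m²·s⁻³·A⁻².
So Ω⁻¹ = kg⁻¹·m⁻²·s³·A².
Combining: W·Bq·Ω⁻¹ = (kg·m²·s⁻³) · s⁻¹ · (kg⁻¹·m⁻²·s³·A²) = s⁻¹·A².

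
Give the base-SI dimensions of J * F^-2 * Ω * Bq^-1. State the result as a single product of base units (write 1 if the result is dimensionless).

J = N·m (work = force × distance),
    = kg·m²·s⁻².
F = C/V (capacitance = charge per voltage),
    = A·s/(kg·m²·s⁻³·A⁻¹) (substituting C and V),
    = kg⁻¹·m⁻²·s⁴·A².
So F⁻² = kg²·m⁴·s⁻⁸·A⁻⁴.
Ω = V/A (resistance = voltage per current),
    = kg·m²·s⁻³·A⁻².
Bq = 1/s = s⁻¹ (activity is decays per second).
So Bq⁻¹ = s.
Combining: J·F⁻²·Ω·Bq⁻¹ = (kg·m²·s⁻²) · (kg²·m⁴·s⁻⁸·A⁻⁴) · (kg·m²·s⁻³·A⁻²) · s = kg⁴·m⁸·s⁻¹²·A⁻⁶.

kg⁴·m⁸·s⁻¹²·A⁻⁶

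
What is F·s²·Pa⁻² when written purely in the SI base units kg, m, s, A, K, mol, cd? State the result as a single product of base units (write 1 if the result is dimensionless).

kg⁻³·s¹⁰·A²

F = C/V (capacitance = charge per voltage),
    = A·s/(kg·m²·s⁻³·A⁻¹) (substituting C and V),
    = kg⁻¹·m⁻²·s⁴·A².
Pa = N/m² (pressure = force per area),
    = kg·m⁻¹·s⁻².
So Pa⁻² = kg⁻²·m²·s⁴.
Combining: F·s²·Pa⁻² = (kg⁻¹·m⁻²·s⁴·A²) · s² · (kg⁻²·m²·s⁴) = kg⁻³·s¹⁰·A².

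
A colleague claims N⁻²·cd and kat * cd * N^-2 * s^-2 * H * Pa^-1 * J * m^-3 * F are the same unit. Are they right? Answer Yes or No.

Left side:
  N = kg·m·s⁻².
  So N⁻² = kg⁻²·m⁻²·s⁴.
  Combining: N⁻²·cd = (kg⁻²·m⁻²·s⁴) · cd = kg⁻²·m⁻²·s⁴·cd.
Right side:
  kat = mol/s = s⁻¹·mol (catalytic activity).
  N = kg·m/s² = kg·m·s⁻² (force = mass × acceleration).
  So N⁻² = kg⁻²·m⁻²·s⁴.
  H = Wb/A (inductance = flux per current),
      = kg·m²·s⁻²·A⁻².
  Pa = N/m² (pressure = force per area),
      = kg·m⁻¹·s⁻².
  So Pa⁻¹ = kg⁻¹·m·s².
  J = N·m (work = force × distance),
      = kg·m²·s⁻².
  F = C/V (capacitance = charge per voltage),
      = A·s/(kg·m²·s⁻³·A⁻¹) (substituting C and V),
      = kg⁻¹·m⁻²·s⁴·A².
  Combining: kat·cd·N⁻²·s⁻²·H·Pa⁻¹·J·m⁻³·F = (s⁻¹·mol) · cd · (kg⁻²·m⁻²·s⁴) · s⁻² · (kg·m²·s⁻²·A⁻²) · (kg⁻¹·m·s²) · (kg·m²·s⁻²) · m⁻³ · (kg⁻¹·m⁻²·s⁴·A²) = kg⁻²·m⁻²·s³·mol·cd.
Left is kg⁻²·m⁻²·s⁴·cd; right is kg⁻²·m⁻²·s³·mol·cd — different.

No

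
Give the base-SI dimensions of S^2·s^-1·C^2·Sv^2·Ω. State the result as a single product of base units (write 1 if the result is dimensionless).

kg⁻¹·m²·A⁴

S = 1/Ω (conductance is reciprocal resistance),
    = kg⁻¹·m⁻²·s³·A².
So S² = kg⁻²·m⁻⁴·s⁶·A⁴.
C = A·s = s·A (charge = current × time).
So C² = s²·A².
Sv = J/kg (equivalent dose = energy per mass),
    = m²·s⁻².
So Sv² = m⁴·s⁻⁴.
Ω = V/A (resistance = voltage per current),
    = kg·m²·s⁻³·A⁻².
Combining: S²·s⁻¹·C²·Sv²·Ω = (kg⁻²·m⁻⁴·s⁶·A⁴) · s⁻¹ · (s²·A²) · (m⁴·s⁻⁴) · (kg·m²·s⁻³·A⁻²) = kg⁻¹·m²·A⁴.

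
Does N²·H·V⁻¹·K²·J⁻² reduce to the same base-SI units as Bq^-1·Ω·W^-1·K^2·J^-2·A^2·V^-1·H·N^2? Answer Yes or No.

Left side:
  N = kg·m/s² = kg·m·s⁻² (force = mass × acceleration).
  So N² = kg²·m²·s⁻⁴.
  H = Wb/A (inductance = flux per current),
      = kg·m²·s⁻²·A⁻².
  V = W/A (potential = power per current),
      = kg·m²·s⁻³·A⁻¹.
  So V⁻¹ = kg⁻¹·m⁻²·s³·A.
  J = N·m (work = force × distance),
      = kg·m²·s⁻².
  So J⁻² = kg⁻²·m⁻⁴·s⁴.
  Combining: N²·H·V⁻¹·K²·J⁻² = (kg²·m²·s⁻⁴) · (kg·m²·s⁻²·A⁻²) · (kg⁻¹·m⁻²·s³·A) · K² · (kg⁻²·m⁻⁴·s⁴) = m⁻²·s·A⁻¹·K².
Right side:
  Bq = 1/s = s⁻¹ (activity is decays per second).
  So Bq⁻¹ = s.
  Ω = V/A (resistance = voltage per current),
      = kg·m²·s⁻³·A⁻².
  W = J/s (power = energy per time),
      = kg·m²·s⁻³.
  So W⁻¹ = kg⁻¹·m⁻²·s³.
  J = N·m (work = force × distance),
      = kg·m²·s⁻².
  So J⁻² = kg⁻²·m⁻⁴·s⁴.
  V = W/A (potential = power per current),
      = kg·m²·s⁻³·A⁻¹.
  So V⁻¹ = kg⁻¹·m⁻²·s³·A.
  H = Wb/A (inductance = flux per current),
      = kg·m²·s⁻²·A⁻².
  N = kg·m/s² = kg·m·s⁻² (force = mass × acceleration).
  So N² = kg²·m²·s⁻⁴.
  Combining: Bq⁻¹·Ω·W⁻¹·K²·J⁻²·A²·V⁻¹·H·N² = s · (kg·m²·s⁻³·A⁻²) · (kg⁻¹·m⁻²·s³) · K² · (kg⁻²·m⁻⁴·s⁴) · A² · (kg⁻¹·m⁻²·s³·A) · (kg·m²·s⁻²·A⁻²) · (kg²·m²·s⁻⁴) = m⁻²·s²·A⁻¹·K².
Left is m⁻²·s·A⁻¹·K²; right is m⁻²·s²·A⁻¹·K² — different.

No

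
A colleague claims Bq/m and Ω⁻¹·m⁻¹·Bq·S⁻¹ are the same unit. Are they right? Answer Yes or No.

Yes

Left side:
  Bq = 1/s = s⁻¹ (activity is decays per second).
  Combining: m⁻¹·Bq = m⁻¹ · s⁻¹ = m⁻¹·s⁻¹.
Right side:
  Ω = V/A (resistance = voltage per current),
      = kg·m²·s⁻³·A⁻².
  So Ω⁻¹ = kg⁻¹·m⁻²·s³·A².
  Bq = 1/s = s⁻¹ (activity is decays per second).
  S = 1/Ω (conductance is reciprocal resistance),
      = kg⁻¹·m⁻²·s³·A².
  So S⁻¹ = kg·m²·s⁻³·A⁻².
  Combining: Ω⁻¹·m⁻¹·Bq·S⁻¹ = (kg⁻¹·m⁻²·s³·A²) · m⁻¹ · s⁻¹ · (kg·m²·s⁻³·A⁻²) = m⁻¹·s⁻¹.
Both reduce to m⁻¹·s⁻¹.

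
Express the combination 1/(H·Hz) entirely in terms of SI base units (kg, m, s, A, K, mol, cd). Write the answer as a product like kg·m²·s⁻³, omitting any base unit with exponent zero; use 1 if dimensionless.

kg⁻¹·m⁻²·s³·A²

H = Wb/A (inductance = flux per current),
    = kg·m²·s⁻²·A⁻².
So H⁻¹ = kg⁻¹·m⁻²·s²·A².
Hz = 1/s = s⁻¹ (frequency is cycles per second).
So Hz⁻¹ = s.
Combining: H⁻¹·Hz⁻¹ = (kg⁻¹·m⁻²·s²·A²) · s = kg⁻¹·m⁻²·s³·A².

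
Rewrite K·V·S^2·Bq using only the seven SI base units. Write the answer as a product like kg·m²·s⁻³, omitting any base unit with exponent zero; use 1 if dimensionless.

kg⁻¹·m⁻²·s²·A³·K

V = W/A (potential = power per current),
    = kg·m²·s⁻³·A⁻¹.
S = 1/Ω (conductance is reciprocal resistance),
    = kg⁻¹·m⁻²·s³·A².
So S² = kg⁻²·m⁻⁴·s⁶·A⁴.
Bq = 1/s = s⁻¹ (activity is decays per second).
Combining: K·V·S²·Bq = K · (kg·m²·s⁻³·A⁻¹) · (kg⁻²·m⁻⁴·s⁶·A⁴) · s⁻¹ = kg⁻¹·m⁻²·s²·A³·K.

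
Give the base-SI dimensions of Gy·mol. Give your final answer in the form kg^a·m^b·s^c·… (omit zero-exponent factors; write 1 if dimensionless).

m²·s⁻²·mol

Gy = J/kg (absorbed dose = energy per mass),
    = m²·s⁻².
Combining: Gy·mol = (m²·s⁻²) · mol = m²·s⁻²·mol.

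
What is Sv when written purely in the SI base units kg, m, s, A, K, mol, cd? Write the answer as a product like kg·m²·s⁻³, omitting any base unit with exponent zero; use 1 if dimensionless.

Sv = J/kg (equivalent dose = energy per mass),
    = m²·s⁻².

m²·s⁻²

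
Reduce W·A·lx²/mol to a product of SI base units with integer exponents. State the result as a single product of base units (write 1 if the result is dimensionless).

W = J/s (power = energy per time),
    = kg·m²·s⁻³.
lx = lm/m² (illuminance = luminous flux per area),
    = m⁻²·cd.
So lx² = m⁻⁴·cd².
Combining: W·A·lx²·mol⁻¹ = (kg·m²·s⁻³) · A · (m⁻⁴·cd²) · mol⁻¹ = kg·m⁻²·s⁻³·A·mol⁻¹·cd².

kg·m⁻²·s⁻³·A·mol⁻¹·cd²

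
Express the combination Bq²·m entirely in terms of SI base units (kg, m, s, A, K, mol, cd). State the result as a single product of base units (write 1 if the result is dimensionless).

Bq = s⁻¹.
So Bq² = s⁻².
Combining: Bq²·m = s⁻² · m = m·s⁻².

m·s⁻²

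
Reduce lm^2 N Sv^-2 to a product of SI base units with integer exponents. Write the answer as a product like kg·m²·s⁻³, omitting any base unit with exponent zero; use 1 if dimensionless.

lm = cd·sr = cd (luminous flux; sr is dimensionless).
So lm² = cd².
N = kg·m/s² = kg·m·s⁻² (force = mass × acceleration).
Sv = J/kg (equivalent dose = energy per mass),
    = m²·s⁻².
So Sv⁻² = m⁻⁴·s⁴.
Combining: lm²·N·Sv⁻² = cd² · (kg·m·s⁻²) · (m⁻⁴·s⁴) = kg·m⁻³·s²·cd².

kg·m⁻³·s²·cd²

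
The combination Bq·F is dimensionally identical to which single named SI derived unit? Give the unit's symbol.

Bq = 1/s = s⁻¹ (activity is decays per second).
F = C/V (capacitance = charge per voltage),
    = A·s/(kg·m²·s⁻³·A⁻¹) (substituting C and V),
    = kg⁻¹·m⁻²·s⁴·A².
Combining: Bq·F = s⁻¹ · (kg⁻¹·m⁻²·s⁴·A²) = kg⁻¹·m⁻²·s³·A².
kg⁻¹·m⁻²·s³·A² is the base-SI form of the siemens.

S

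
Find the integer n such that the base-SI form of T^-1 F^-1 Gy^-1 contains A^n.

-1

T = Wb/m² (flux density = flux per area),
    = kg·s⁻²·A⁻¹.
So T⁻¹ = kg⁻¹·s²·A.
F = C/V (capacitance = charge per voltage),
    = A·s/(kg·m²·s⁻³·A⁻¹) (substituting C and V),
    = kg⁻¹·m⁻²·s⁴·A².
So F⁻¹ = kg·m²·s⁻⁴·A⁻².
Gy = J/kg (absorbed dose = energy per mass),
    = m²·s⁻².
So Gy⁻¹ = m⁻²·s².
Combining: T⁻¹·F⁻¹·Gy⁻¹ = (kg⁻¹·s²·A) · (kg·m²·s⁻⁴·A⁻²) · (m⁻²·s²) = A⁻¹.
The exponent of A is -1.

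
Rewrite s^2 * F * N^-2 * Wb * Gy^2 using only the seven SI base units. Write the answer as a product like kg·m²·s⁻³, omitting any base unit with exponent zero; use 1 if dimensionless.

kg⁻²·m²·s⁴·A

F = C/V (capacitance = charge per voltage),
    = A·s/(kg·m²·s⁻³·A⁻¹) (substituting C and V),
    = kg⁻¹·m⁻²·s⁴·A².
N = kg·m/s² = kg·m·s⁻² (force = mass × acceleration).
So N⁻² = kg⁻²·m⁻²·s⁴.
Wb = V·s (flux: a volt is a weber per second),
    = kg·m²·s⁻²·A⁻¹.
Gy = J/kg (absorbed dose = energy per mass),
    = m²·s⁻².
So Gy² = m⁴·s⁻⁴.
Combining: s²·F·N⁻²·Wb·Gy² = s² · (kg⁻¹·m⁻²·s⁴·A²) · (kg⁻²·m⁻²·s⁴) · (kg·m²·s⁻²·A⁻¹) · (m⁴·s⁻⁴) = kg⁻²·m²·s⁴·A.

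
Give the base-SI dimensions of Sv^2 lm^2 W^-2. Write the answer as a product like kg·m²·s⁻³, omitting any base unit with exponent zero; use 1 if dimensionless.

kg⁻²·s²·cd²

Sv = m²·s⁻².
So Sv² = m⁴·s⁻⁴.
lm = cd.
So lm² = cd².
W = kg·m²·s⁻³.
So W⁻² = kg⁻²·m⁻⁴·s⁶.
Combining: Sv²·lm²·W⁻² = (m⁴·s⁻⁴) · cd² · (kg⁻²·m⁻⁴·s⁶) = kg⁻²·s²·cd².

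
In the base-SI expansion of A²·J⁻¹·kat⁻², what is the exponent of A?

J = kg·m²·s⁻².
So J⁻¹ = kg⁻¹·m⁻²·s².
kat = s⁻¹·mol.
So kat⁻² = s²·mol⁻².
Combining: A²·J⁻¹·kat⁻² = A² · (kg⁻¹·m⁻²·s²) · (s²·mol⁻²) = kg⁻¹·m⁻²·s⁴·A²·mol⁻².
The exponent of A is 2.

2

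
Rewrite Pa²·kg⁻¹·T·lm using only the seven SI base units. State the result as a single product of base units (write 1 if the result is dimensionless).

kg²·m⁻²·s⁻⁶·A⁻¹·cd

Pa = kg·m⁻¹·s⁻².
So Pa² = kg²·m⁻²·s⁻⁴.
T = kg·s⁻²·A⁻¹.
lm = cd.
Combining: Pa²·kg⁻¹·T·lm = (kg²·m⁻²·s⁻⁴) · kg⁻¹ · (kg·s⁻²·A⁻¹) · cd = kg²·m⁻²·s⁻⁶·A⁻¹·cd.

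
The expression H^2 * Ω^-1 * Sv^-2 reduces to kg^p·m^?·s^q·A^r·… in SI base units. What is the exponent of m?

H = Wb/A (inductance = flux per current),
    = kg·m²·s⁻²·A⁻².
So H² = kg²·m⁴·s⁻⁴·A⁻⁴.
Ω = V/A (resistance = voltage per current),
    = kg·m²·s⁻³·A⁻².
So Ω⁻¹ = kg⁻¹·m⁻²·s³·A².
Sv = J/kg (equivalent dose = energy per mass),
    = m²·s⁻².
So Sv⁻² = m⁻⁴·s⁴.
Combining: H²·Ω⁻¹·Sv⁻² = (kg²·m⁴·s⁻⁴·A⁻⁴) · (kg⁻¹·m⁻²·s³·A²) · (m⁻⁴·s⁴) = kg·m⁻²·s³·A⁻².
The exponent of m is -2.

-2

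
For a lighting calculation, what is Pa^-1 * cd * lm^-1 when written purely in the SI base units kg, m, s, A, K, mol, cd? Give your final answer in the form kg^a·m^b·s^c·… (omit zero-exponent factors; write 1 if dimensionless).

Pa = N/m² (pressure = force per area),
    = kg·m⁻¹·s⁻².
So Pa⁻¹ = kg⁻¹·m·s².
lm = cd·sr = cd (luminous flux; sr is dimensionless).
So lm⁻¹ = cd⁻¹.
Combining: Pa⁻¹·cd·lm⁻¹ = (kg⁻¹·m·s²) · cd · cd⁻¹ = kg⁻¹·m·s².

kg⁻¹·m·s²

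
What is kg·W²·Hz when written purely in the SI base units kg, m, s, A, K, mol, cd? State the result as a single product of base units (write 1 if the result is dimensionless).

kg³·m⁴·s⁻⁷

W = kg·m²·s⁻³.
So W² = kg²·m⁴·s⁻⁶.
Hz = s⁻¹.
Combining: kg·W²·Hz = kg · (kg²·m⁴·s⁻⁶) · s⁻¹ = kg³·m⁴·s⁻⁷.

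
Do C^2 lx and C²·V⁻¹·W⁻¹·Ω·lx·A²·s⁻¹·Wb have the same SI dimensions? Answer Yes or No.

Left side:
  C = s·A.
  So C² = s²·A².
  lx = m⁻²·cd.
  Combining: C²·lx = (s²·A²) · (m⁻²·cd) = m⁻²·s²·A²·cd.
Right side:
  C = A·s = s·A (charge = current × time).
  So C² = s²·A².
  V = W/A (potential = power per current),
      = kg·m²·s⁻³·A⁻¹.
  So V⁻¹ = kg⁻¹·m⁻²·s³·A.
  W = J/s (power = energy per time),
      = kg·m²·s⁻³.
  So W⁻¹ = kg⁻¹·m⁻²·s³.
  Ω = V/A (resistance = voltage per current),
      = kg·m²·s⁻³·A⁻².
  lx = lm/m² (illuminance = luminous flux per area),
      = m⁻²·cd.
  Wb = V·s (flux: a volt is a weber per second),
      = kg·m²·s⁻²·A⁻¹.
  Combining: C²·V⁻¹·W⁻¹·Ω·lx·A²·s⁻¹·Wb = (s²·A²) · (kg⁻¹·m⁻²·s³·A) · (kg⁻¹·m⁻²·s³) · (kg·m²·s⁻³·A⁻²) · (m⁻²·cd) · A² · s⁻¹ · (kg·m²·s⁻²·A⁻¹) = m⁻²·s²·A²·cd.
Both reduce to m⁻²·s²·A²·cd.

Yes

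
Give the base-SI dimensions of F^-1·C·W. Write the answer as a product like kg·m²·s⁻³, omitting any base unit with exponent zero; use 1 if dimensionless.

F = C/V (capacitance = charge per voltage),
    = A·s/(kg·m²·s⁻³·A⁻¹) (substituting C and V),
    = kg⁻¹·m⁻²·s⁴·A².
So F⁻¹ = kg·m²·s⁻⁴·A⁻².
C = A·s = s·A (charge = current × time).
W = J/s (power = energy per time),
    = kg·m²·s⁻³.
Combining: F⁻¹·C·W = (kg·m²·s⁻⁴·A⁻²) · (s·A) · (kg·m²·s⁻³) = kg²·m⁴·s⁻⁶·A⁻¹.

kg²·m⁴·s⁻⁶·A⁻¹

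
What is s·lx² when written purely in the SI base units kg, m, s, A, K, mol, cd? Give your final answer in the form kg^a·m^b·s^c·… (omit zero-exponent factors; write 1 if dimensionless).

m⁻⁴·s·cd²

lx = lm/m² (illuminance = luminous flux per area),
    = m⁻²·cd.
So lx² = m⁻⁴·cd².
Combining: s·lx² = s · (m⁻⁴·cd²) = m⁻⁴·s·cd².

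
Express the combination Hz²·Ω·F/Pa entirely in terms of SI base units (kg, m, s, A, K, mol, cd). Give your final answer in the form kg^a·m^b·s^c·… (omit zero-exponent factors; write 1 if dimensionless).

Pa = kg·m⁻¹·s⁻².
So Pa⁻¹ = kg⁻¹·m·s².
Hz = s⁻¹.
So Hz² = s⁻².
Ω = kg·m²·s⁻³·A⁻².
F = kg⁻¹·m⁻²·s⁴·A².
Combining: Pa⁻¹·Hz²·Ω·F = (kg⁻¹·m·s²) · s⁻² · (kg·m²·s⁻³·A⁻²) · (kg⁻¹·m⁻²·s⁴·A²) = kg⁻¹·m·s.

kg⁻¹·m·s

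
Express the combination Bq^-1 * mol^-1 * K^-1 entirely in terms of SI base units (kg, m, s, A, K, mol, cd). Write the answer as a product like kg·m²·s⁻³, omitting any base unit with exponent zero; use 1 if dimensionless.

Bq = s⁻¹.
So Bq⁻¹ = s.
Combining: Bq⁻¹·mol⁻¹·K⁻¹ = s · mol⁻¹ · K⁻¹ = s·K⁻¹·mol⁻¹.

s·K⁻¹·mol⁻¹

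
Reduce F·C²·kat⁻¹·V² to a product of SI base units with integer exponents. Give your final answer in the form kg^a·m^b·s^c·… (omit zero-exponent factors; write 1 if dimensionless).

F = kg⁻¹·m⁻²·s⁴·A².
C = s·A.
So C² = s²·A².
kat = s⁻¹·mol.
So kat⁻¹ = s·mol⁻¹.
V = kg·m²·s⁻³·A⁻¹.
So V² = kg²·m⁴·s⁻⁶·A⁻².
Combining: F·C²·kat⁻¹·V² = (kg⁻¹·m⁻²·s⁴·A²) · (s²·A²) · (s·mol⁻¹) · (kg²·m⁴·s⁻⁶·A⁻²) = kg·m²·s·A²·mol⁻¹.

kg·m²·s·A²·mol⁻¹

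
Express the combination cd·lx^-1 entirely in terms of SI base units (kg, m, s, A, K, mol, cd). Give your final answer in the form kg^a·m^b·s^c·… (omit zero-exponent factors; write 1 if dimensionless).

m²

lx = lm/m² (illuminance = luminous flux per area),
    = m⁻²·cd.
So lx⁻¹ = m²·cd⁻¹.
Combining: cd·lx⁻¹ = cd · (m²·cd⁻¹) = m².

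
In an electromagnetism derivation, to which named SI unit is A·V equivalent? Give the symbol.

W

V = kg·m²·s⁻³·A⁻¹.
Combining: A·V = A · (kg·m²·s⁻³·A⁻¹) = kg·m²·s⁻³.
kg·m²·s⁻³ is the base-SI form of the watt.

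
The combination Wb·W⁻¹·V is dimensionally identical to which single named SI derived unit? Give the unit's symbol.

H

Wb = V·s (flux: a volt is a weber per second),
    = kg·m²·s⁻²·A⁻¹.
W = J/s (power = energy per time),
    = kg·m²·s⁻³.
So W⁻¹ = kg⁻¹·m⁻²·s³.
V = W/A (potential = power per current),
    = kg·m²·s⁻³·A⁻¹.
Combining: Wb·W⁻¹·V = (kg·m²·s⁻²·A⁻¹) · (kg⁻¹·m⁻²·s³) · (kg·m²·s⁻³·A⁻¹) = kg·m²·s⁻²·A⁻².
kg·m²·s⁻²·A⁻² is the base-SI form of the henry.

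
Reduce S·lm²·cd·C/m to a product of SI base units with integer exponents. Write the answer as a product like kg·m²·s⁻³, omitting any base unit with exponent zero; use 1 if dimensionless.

kg⁻¹·m⁻³·s⁴·A³·cd³

S = 1/Ω (conductance is reciprocal resistance),
    = kg⁻¹·m⁻²·s³·A².
lm = cd·sr = cd (luminous flux; sr is dimensionless).
So lm² = cd².
C = A·s = s·A (charge = current × time).
Combining: S·lm²·cd·C·m⁻¹ = (kg⁻¹·m⁻²·s³·A²) · cd² · cd · (s·A) · m⁻¹ = kg⁻¹·m⁻³·s⁴·A³·cd³.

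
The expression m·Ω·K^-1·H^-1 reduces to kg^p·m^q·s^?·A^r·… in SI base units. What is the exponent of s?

-1

Ω = V/A (resistance = voltage per current),
    = kg·m²·s⁻³·A⁻².
H = Wb/A (inductance = flux per current),
    = kg·m²·s⁻²·A⁻².
So H⁻¹ = kg⁻¹·m⁻²·s²·A².
Combining: m·Ω·K⁻¹·H⁻¹ = m · (kg·m²·s⁻³·A⁻²) · K⁻¹ · (kg⁻¹·m⁻²·s²·A²) = m·s⁻¹·K⁻¹.
The exponent of s is -1.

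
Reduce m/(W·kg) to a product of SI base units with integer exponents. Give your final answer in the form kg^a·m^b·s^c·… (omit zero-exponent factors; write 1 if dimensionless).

W = kg·m²·s⁻³.
So W⁻¹ = kg⁻¹·m⁻²·s³.
Combining: W⁻¹·m·kg⁻¹ = (kg⁻¹·m⁻²·s³) · m · kg⁻¹ = kg⁻²·m⁻¹·s³.

kg⁻²·m⁻¹·s³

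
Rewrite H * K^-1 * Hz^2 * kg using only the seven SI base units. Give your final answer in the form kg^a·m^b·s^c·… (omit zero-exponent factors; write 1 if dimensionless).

kg²·m²·s⁻⁴·A⁻²·K⁻¹

H = kg·m²·s⁻²·A⁻².
Hz = s⁻¹.
So Hz² = s⁻².
Combining: H·K⁻¹·Hz²·kg = (kg·m²·s⁻²·A⁻²) · K⁻¹ · s⁻² · kg = kg²·m²·s⁻⁴·A⁻²·K⁻¹.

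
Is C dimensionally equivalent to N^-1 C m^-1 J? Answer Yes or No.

Yes

Left side:
  C = s·A.
Right side:
  N = kg·m·s⁻².
  So N⁻¹ = kg⁻¹·m⁻¹·s².
  C = s·A.
  J = kg·m²·s⁻².
  Combining: N⁻¹·C·m⁻¹·J = (kg⁻¹·m⁻¹·s²) · (s·A) · m⁻¹ · (kg·m²·s⁻²) = s·A.
Both reduce to s·A.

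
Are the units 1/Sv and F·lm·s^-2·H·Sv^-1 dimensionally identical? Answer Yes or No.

No

Left side:
  Sv = m²·s⁻².
  So Sv⁻¹ = m⁻²·s².
Right side:
  F = kg⁻¹·m⁻²·s⁴·A².
  lm = cd.
  H = kg·m²·s⁻²·A⁻².
  Sv = m²·s⁻².
  So Sv⁻¹ = m⁻²·s².
  Combining: F·lm·s⁻²·H·Sv⁻¹ = (kg⁻¹·m⁻²·s⁴·A²) · cd · s⁻² · (kg·m²·s⁻²·A⁻²) · (m⁻²·s²) = m⁻²·s²·cd.
Left is m⁻²·s²; right is m⁻²·s²·cd — different.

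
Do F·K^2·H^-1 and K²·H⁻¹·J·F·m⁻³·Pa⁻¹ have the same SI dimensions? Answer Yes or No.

Yes

Left side:
  F = C/V (capacitance = charge per voltage),
      = A·s/(kg·m²·s⁻³·A⁻¹) (substituting C and V),
      = kg⁻¹·m⁻²·s⁴·A².
  H = Wb/A (inductance = flux per current),
      = kg·m²·s⁻²·A⁻².
  So H⁻¹ = kg⁻¹·m⁻²·s²·A².
  Combining: F·K²·H⁻¹ = (kg⁻¹·m⁻²·s⁴·A²) · K² · (kg⁻¹·m⁻²·s²·A²) = kg⁻²·m⁻⁴·s⁶·A⁴·K².
Right side:
  H = Wb/A (inductance = flux per current),
      = kg·m²·s⁻²·A⁻².
  So H⁻¹ = kg⁻¹·m⁻²·s²·A².
  J = N·m (work = force × distance),
      = kg·m²·s⁻².
  F = C/V (capacitance = charge per voltage),
      = A·s/(kg·m²·s⁻³·A⁻¹) (substituting C and V),
      = kg⁻¹·m⁻²·s⁴·A².
  Pa = N/m² (pressure = force per area),
      = kg·m⁻¹·s⁻².
  So Pa⁻¹ = kg⁻¹·m·s².
  Combining: K²·H⁻¹·J·F·m⁻³·Pa⁻¹ = K² · (kg⁻¹·m⁻²·s²·A²) · (kg·m²·s⁻²) · (kg⁻¹·m⁻²·s⁴·A²) · m⁻³ · (kg⁻¹·m·s²) = kg⁻²·m⁻⁴·s⁶·A⁴·K².
Both reduce to kg⁻²·m⁻⁴·s⁶·A⁴·K².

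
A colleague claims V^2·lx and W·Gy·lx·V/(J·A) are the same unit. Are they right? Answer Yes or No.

No

Left side:
  V = W/A (potential = power per current),
      = kg·m²·s⁻³·A⁻¹.
  So V² = kg²·m⁴·s⁻⁶·A⁻².
  lx = lm/m² (illuminance = luminous flux per area),
      = m⁻²·cd.
  Combining: V²·lx = (kg²·m⁴·s⁻⁶·A⁻²) · (m⁻²·cd) = kg²·m²·s⁻⁶·A⁻²·cd.
Right side:
  W = kg·m²·s⁻³.
  J = kg·m²·s⁻².
  So J⁻¹ = kg⁻¹·m⁻²·s².
  Gy = m²·s⁻².
  lx = m⁻²·cd.
  V = kg·m²·s⁻³·A⁻¹.
  Combining: W·J⁻¹·A⁻¹·Gy·lx·V = (kg·m²·s⁻³) · (kg⁻¹·m⁻²·s²) · A⁻¹ · (m²·s⁻²) · (m⁻²·cd) · (kg·m²·s⁻³·A⁻¹) = kg·m²·s⁻⁶·A⁻²·cd.
Left is kg²·m²·s⁻⁶·A⁻²·cd; right is kg·m²·s⁻⁶·A⁻²·cd — different.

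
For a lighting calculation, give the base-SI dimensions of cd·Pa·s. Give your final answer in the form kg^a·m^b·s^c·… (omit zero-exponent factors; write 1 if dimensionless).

Pa = N/m² (pressure = force per area),
    = kg·m⁻¹·s⁻².
Combining: cd·Pa·s = cd · (kg·m⁻¹·s⁻²) · s = kg·m⁻¹·s⁻¹·cd.

kg·m⁻¹·s⁻¹·cd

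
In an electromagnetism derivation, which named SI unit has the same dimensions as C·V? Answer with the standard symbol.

C = s·A.
V = kg·m²·s⁻³·A⁻¹.
Combining: C·V = (s·A) · (kg·m²·s⁻³·A⁻¹) = kg·m²·s⁻².
kg·m²·s⁻² is the base-SI form of the joule.

J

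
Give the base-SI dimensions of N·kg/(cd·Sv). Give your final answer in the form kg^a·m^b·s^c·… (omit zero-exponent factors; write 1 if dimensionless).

Sv = J/kg (equivalent dose = energy per mass),
    = m²·s⁻².
So Sv⁻¹ = m⁻²·s².
N = kg·m/s² = kg·m·s⁻² (force = mass × acceleration).
Combining: cd⁻¹·Sv⁻¹·N·kg = cd⁻¹ · (m⁻²·s²) · (kg·m·s⁻²) · kg = kg²·m⁻¹·cd⁻¹.

kg²·m⁻¹·cd⁻¹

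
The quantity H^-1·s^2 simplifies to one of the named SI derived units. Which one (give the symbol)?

F

H = kg·m²·s⁻²·A⁻².
So H⁻¹ = kg⁻¹·m⁻²·s²·A².
Combining: H⁻¹·s² = (kg⁻¹·m⁻²·s²·A²) · s² = kg⁻¹·m⁻²·s⁴·A².
kg⁻¹·m⁻²·s⁴·A² is the base-SI form of the farad.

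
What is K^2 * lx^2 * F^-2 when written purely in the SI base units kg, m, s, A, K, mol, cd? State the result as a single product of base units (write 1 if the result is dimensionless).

lx = m⁻²·cd.
So lx² = m⁻⁴·cd².
F = kg⁻¹·m⁻²·s⁴·A².
So F⁻² = kg²·m⁴·s⁻⁸·A⁻⁴.
Combining: K²·lx²·F⁻² = K² · (m⁻⁴·cd²) · (kg²·m⁴·s⁻⁸·A⁻⁴) = kg²·s⁻⁸·A⁻⁴·K²·cd².

kg²·s⁻⁸·A⁻⁴·K²·cd²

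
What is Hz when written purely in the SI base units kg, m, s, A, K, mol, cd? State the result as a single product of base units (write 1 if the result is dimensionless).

s⁻¹

Hz = s⁻¹.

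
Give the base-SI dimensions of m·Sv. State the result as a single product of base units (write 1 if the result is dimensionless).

m³·s⁻²

Sv = J/kg (equivalent dose = energy per mass),
    = m²·s⁻².
Combining: m·Sv = m · (m²·s⁻²) = m³·s⁻².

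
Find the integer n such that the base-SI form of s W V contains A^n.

W = J/s (power = energy per time),
    = kg·m²·s⁻³.
V = W/A (potential = power per current),
    = kg·m²·s⁻³·A⁻¹.
Combining: s·W·V = s · (kg·m²·s⁻³) · (kg·m²·s⁻³·A⁻¹) = kg²·m⁴·s⁻⁵·A⁻¹.
The exponent of A is -1.

-1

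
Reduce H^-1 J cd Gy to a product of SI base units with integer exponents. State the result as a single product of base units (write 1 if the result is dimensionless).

m²·s⁻²·A²·cd

H = Wb/A (inductance = flux per current),
    = kg·m²·s⁻²·A⁻².
So H⁻¹ = kg⁻¹·m⁻²·s²·A².
J = N·m (work = force × distance),
    = kg·m²·s⁻².
Gy = J/kg (absorbed dose = energy per mass),
    = m²·s⁻².
Combining: H⁻¹·J·cd·Gy = (kg⁻¹·m⁻²·s²·A²) · (kg·m²·s⁻²) · cd · (m²·s⁻²) = m²·s⁻²·A²·cd.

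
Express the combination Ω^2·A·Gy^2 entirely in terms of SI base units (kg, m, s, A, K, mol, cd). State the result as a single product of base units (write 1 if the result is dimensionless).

kg²·m⁸·s⁻¹⁰·A⁻³

Ω = kg·m²·s⁻³·A⁻².
So Ω² = kg²·m⁴·s⁻⁶·A⁻⁴.
Gy = m²·s⁻².
So Gy² = m⁴·s⁻⁴.
Combining: Ω²·A·Gy² = (kg²·m⁴·s⁻⁶·A⁻⁴) · A · (m⁴·s⁻⁴) = kg²·m⁸·s⁻¹⁰·A⁻³.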